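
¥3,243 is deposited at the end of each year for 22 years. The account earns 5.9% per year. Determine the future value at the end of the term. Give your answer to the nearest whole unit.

¥139,036

This is an ordinary annuity: 22 deposits of ¥3,243 at the end of each year.
Periodic rate r = 0.059 per year.
FV = PMT × [((1+r)^n − 1)/r] = 3,243 × [(1+r)^22 − 1] / r = ¥139,036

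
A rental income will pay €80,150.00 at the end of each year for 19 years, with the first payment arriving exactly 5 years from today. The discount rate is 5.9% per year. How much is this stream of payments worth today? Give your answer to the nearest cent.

Ordinary annuity of 19 payments, first payment at period 5.
Periodic rate r = 0.059 per year.
The ordinary-annuity PV formula values the stream one period before the first payment (period 4); discount that back 4 periods:
PV₀ = 80,150 × [1 − (1+r)^−19] / r × (1+r)^−4 = €716,659.42

€716,659.42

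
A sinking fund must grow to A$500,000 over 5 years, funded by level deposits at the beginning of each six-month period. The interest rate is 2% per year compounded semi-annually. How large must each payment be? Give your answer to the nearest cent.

Level annuity due; solve FV = PMT × [((1+r)^n − 1)/r] × (1+r) for PMT.
Periodic rate r = 0.02/2 per half-year; n is counted in half-years.
With n = 10: PMT = 500,000 / ([((1+r)^n − 1)/r] × (1+r)) = A$47,317.86

A$47,317.86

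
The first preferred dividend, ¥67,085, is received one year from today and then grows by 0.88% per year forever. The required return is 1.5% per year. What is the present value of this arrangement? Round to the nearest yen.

¥10,820,161

Periodic rate r = 0.015 per year.
Growing perpetuity (Gordon): PV = PMT₁ / (r − g) = 67,085 / (r − 0.0088) = ¥10,820,161.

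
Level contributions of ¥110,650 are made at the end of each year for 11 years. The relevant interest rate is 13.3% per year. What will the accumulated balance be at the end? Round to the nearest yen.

¥2,453,752

This is an ordinary annuity: 11 deposits of ¥110,650 at the end of each year.
Periodic rate r = 0.133 per year.
FV = PMT × [((1+r)^n − 1)/r] = 110,650 × [(1+r)^11 − 1] / r = ¥2,453,752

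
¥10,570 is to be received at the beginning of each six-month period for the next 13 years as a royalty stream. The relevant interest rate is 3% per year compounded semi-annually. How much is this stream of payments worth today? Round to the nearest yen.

¥229,576

This is an annuity due: 26 payments of ¥10,570 at the beginning of each six-month period.
Periodic rate r = 0.03/2 per half-year; n is counted in half-years.
PV = PMT × [(1 − (1+r)^−n)/r] × (1+r) = 10,570 × [1 − (1+r)^−26] / r × (1+r) = ¥229,576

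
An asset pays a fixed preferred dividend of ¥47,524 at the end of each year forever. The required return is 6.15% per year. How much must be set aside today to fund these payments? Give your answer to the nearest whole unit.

Periodic rate r = 0.0615 per year.
Level perpetuity: PV = PMT / r = 47,524 / (0.0615) = ¥772,748.

¥772,748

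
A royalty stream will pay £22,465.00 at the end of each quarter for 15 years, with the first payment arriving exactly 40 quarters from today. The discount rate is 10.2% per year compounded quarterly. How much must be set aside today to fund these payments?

Ordinary annuity of 60 payments, first payment at period 40.
Periodic rate r = 0.102/4 per quarter; n is counted in quarters.
The ordinary-annuity PV formula values the stream one period before the first payment (period 39); discount that back 39 periods:
PV₀ = 22,465 × [1 − (1+r)^−60] / r × (1+r)^−39 = £257,136.44

£257,136.44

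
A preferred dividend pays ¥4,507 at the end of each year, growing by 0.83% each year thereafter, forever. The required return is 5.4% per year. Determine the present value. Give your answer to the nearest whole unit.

¥98,621

Periodic rate r = 0.054 per year.
Growing perpetuity (Gordon): PV = PMT₁ / (r − g) = 4,507 / (r − 0.0083) = ¥98,621.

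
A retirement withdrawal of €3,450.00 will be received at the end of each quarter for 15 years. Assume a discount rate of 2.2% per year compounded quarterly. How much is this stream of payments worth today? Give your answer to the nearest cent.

This is an ordinary annuity: 60 payments of €3,450.00 at the end of each quarter.
Periodic rate r = 0.022/4 per quarter; n is counted in quarters.
PV = PMT × [(1 − (1+r)^−n)/r] = 3,450 × [1 − (1+r)^−60] / r = €175,903.54

€175,903.54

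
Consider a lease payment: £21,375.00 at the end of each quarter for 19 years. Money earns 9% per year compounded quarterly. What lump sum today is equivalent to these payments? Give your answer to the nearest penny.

£774,889.76

This is an ordinary annuity: 76 payments of £21,375.00 at the end of each quarter.
Periodic rate r = 0.09/4 per quarter; n is counted in quarters.
PV = PMT × [(1 − (1+r)^−n)/r] = 21,375 × [1 − (1+r)^−76] / r = £774,889.76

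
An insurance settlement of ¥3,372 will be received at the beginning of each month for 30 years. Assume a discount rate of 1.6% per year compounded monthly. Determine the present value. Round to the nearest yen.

This is an annuity due: 360 payments of ¥3,372 at the beginning of each month.
Periodic rate r = 0.016/12 per month; n is counted in months.
PV = PMT × [(1 − (1+r)^−n)/r] × (1+r) = 3,372 × [1 − (1+r)^−360] / r × (1+r) = ¥964,881

¥964,881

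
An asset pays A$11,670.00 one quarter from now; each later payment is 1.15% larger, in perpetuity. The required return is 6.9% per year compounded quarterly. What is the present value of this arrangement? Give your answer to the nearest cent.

Periodic rate r = 0.069/4 per quarter.
Growing perpetuity (Gordon): PV = PMT₁ / (r − g) = 11,670 / (r − 0.0115) = A$2,029,565.22.

A$2,029,565.22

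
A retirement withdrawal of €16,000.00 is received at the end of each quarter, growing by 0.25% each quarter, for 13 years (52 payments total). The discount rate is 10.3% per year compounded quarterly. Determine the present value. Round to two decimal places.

Periodic rate r = 0.103/4 per quarter; n is counted in quarters.
Growing ordinary annuity: PV = PMT₁ × [1 − ((1+g)/(1+r))^n] / (r − g) = 16,000 × [1 − ((1+0.0025)/(1+r))^52] / (r − 0.0025) = €479,278.26.

€479,278.26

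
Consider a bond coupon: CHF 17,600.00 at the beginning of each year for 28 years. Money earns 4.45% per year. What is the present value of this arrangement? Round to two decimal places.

CHF 291,031.20

This is an annuity due: 28 payments of CHF 17,600.00 at the beginning of each year.
Periodic rate r = 0.0445 per year.
PV = PMT × [(1 − (1+r)^−n)/r] × (1+r) = 17,600 × [1 − (1+r)^−28] / r × (1+r) = CHF 291,031.20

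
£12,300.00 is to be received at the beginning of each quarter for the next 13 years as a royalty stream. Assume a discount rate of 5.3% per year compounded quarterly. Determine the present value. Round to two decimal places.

This is an annuity due: 52 payments of £12,300.00 at the beginning of each quarter.
Periodic rate r = 0.053/4 per quarter; n is counted in quarters.
PV = PMT × [(1 − (1+r)^−n)/r] × (1+r) = 12,300 × [1 − (1+r)^−52] / r × (1+r) = £466,204.81

£466,204.81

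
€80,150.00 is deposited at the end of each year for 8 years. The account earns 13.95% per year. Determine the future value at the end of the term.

This is an ordinary annuity: 8 deposits of €80,150.00 at the end of each year.
Periodic rate r = 0.1395 per year.
FV = PMT × [((1+r)^n − 1)/r] = 80,150 × [(1+r)^8 − 1] / r = €1,058,665.27

€1,058,665.27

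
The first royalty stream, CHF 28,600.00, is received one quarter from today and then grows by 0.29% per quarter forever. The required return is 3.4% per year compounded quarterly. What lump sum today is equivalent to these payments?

CHF 5,107,142.86

Periodic rate r = 0.034/4 per quarter.
Growing perpetuity (Gordon): PV = PMT₁ / (r − g) = 28,600 / (r − 0.0029) = CHF 5,107,142.86.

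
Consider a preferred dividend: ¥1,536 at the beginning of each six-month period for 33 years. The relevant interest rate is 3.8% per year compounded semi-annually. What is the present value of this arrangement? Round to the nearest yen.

¥58,592

This is an annuity due: 66 payments of ¥1,536 at the beginning of each six-month period.
Periodic rate r = 0.038/2 per half-year; n is counted in half-years.
PV = PMT × [(1 − (1+r)^−n)/r] × (1+r) = 1,536 × [1 − (1+r)^−66] / r × (1+r) = ¥58,592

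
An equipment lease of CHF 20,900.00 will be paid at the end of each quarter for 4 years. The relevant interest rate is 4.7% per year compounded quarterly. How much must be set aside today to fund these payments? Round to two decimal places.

CHF 303,230.89

This is an ordinary annuity: 16 payments of CHF 20,900.00 at the end of each quarter.
Periodic rate r = 0.047/4 per quarter; n is counted in quarters.
PV = PMT × [(1 − (1+r)^−n)/r] = 20,900 × [1 − (1+r)^−16] / r = CHF 303,230.89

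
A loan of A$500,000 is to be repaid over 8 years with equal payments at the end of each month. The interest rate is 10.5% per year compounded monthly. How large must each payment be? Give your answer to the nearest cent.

A$7,720.01

Level ordinary annuity; solve PV = PMT × [(1 − (1+r)^−n)/r] for PMT.
Periodic rate r = 0.105/12 per month; n is counted in months.
With n = 96: PMT = 500,000 / ([(1 − (1+r)^−n)/r]) = A$7,720.01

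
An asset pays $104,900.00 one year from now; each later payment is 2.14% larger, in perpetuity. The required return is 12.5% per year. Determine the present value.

$1,012,548.26

Periodic rate r = 0.125 per year.
Growing perpetuity (Gordon): PV = PMT₁ / (r − g) = 104,900 / (r − 0.0214) = $1,012,548.26.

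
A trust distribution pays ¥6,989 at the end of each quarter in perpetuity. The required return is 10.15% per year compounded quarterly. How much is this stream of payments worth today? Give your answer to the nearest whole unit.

¥275,429

Periodic rate r = 0.1015/4 per quarter.
Level perpetuity: PV = PMT / r = 6,989 / (0.1015/4) = ¥275,429.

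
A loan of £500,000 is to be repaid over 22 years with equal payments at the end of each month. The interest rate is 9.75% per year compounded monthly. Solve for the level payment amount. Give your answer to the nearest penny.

Level ordinary annuity; solve PV = PMT × [(1 − (1+r)^−n)/r] for PMT.
Periodic rate r = 0.0975/12 per month; n is counted in months.
With n = 264: PMT = 500,000 / ([(1 − (1+r)^−n)/r]) = £4,606.46

£4,606.46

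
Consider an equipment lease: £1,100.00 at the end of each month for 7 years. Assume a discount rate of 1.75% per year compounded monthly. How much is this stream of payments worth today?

This is an ordinary annuity: 84 payments of £1,100.00 at the end of each month.
Periodic rate r = 0.0175/12 per month; n is counted in months.
PV = PMT × [(1 − (1+r)^−n)/r] = 1,100 × [1 − (1+r)^−84] / r = £86,905.14

£86,905.14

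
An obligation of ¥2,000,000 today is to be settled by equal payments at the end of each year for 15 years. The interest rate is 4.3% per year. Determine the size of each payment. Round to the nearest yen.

Level ordinary annuity; solve PV = PMT × [(1 − (1+r)^−n)/r] for PMT.
Periodic rate r = 0.043 per year.
With n = 15: PMT = 2,000,000 / ([(1 − (1+r)^−n)/r]) = ¥183,676

¥183,676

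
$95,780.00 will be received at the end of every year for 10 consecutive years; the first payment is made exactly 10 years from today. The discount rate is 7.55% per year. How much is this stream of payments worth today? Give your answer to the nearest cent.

$340,700.36

Ordinary annuity of 10 payments, first payment at period 10.
Periodic rate r = 0.0755 per year.
The ordinary-annuity PV formula values the stream one period before the first payment (period 9); discount that back 9 periods:
PV₀ = 95,780 × [1 − (1+r)^−10] / r × (1+r)^−9 = $340,700.36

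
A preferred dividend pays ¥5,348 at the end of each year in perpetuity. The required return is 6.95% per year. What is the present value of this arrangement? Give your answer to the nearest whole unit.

¥76,950

Periodic rate r = 0.0695 per year.
Level perpetuity: PV = PMT / r = 5,348 / (0.0695) = ¥76,950.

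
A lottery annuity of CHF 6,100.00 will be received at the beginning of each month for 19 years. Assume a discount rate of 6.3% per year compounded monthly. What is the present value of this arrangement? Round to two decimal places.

This is an annuity due: 228 payments of CHF 6,100.00 at the beginning of each month.
Periodic rate r = 0.063/12 per month; n is counted in months.
PV = PMT × [(1 − (1+r)^−n)/r] × (1+r) = 6,100 × [1 − (1+r)^−228] / r × (1+r) = CHF 814,044.94

CHF 814,044.94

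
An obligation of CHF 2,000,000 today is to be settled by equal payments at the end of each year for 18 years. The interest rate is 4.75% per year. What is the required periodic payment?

CHF 167,766.85

Level ordinary annuity; solve PV = PMT × [(1 − (1+r)^−n)/r] for PMT.
Periodic rate r = 0.0475 per year.
With n = 18: PMT = 2,000,000 / ([(1 − (1+r)^−n)/r]) = CHF 167,766.85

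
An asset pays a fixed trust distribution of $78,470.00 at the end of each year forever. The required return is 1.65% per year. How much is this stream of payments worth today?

Periodic rate r = 0.0165 per year.
Level perpetuity: PV = PMT / r = 78,470 / (0.0165) = $4,755,757.58.

$4,755,757.58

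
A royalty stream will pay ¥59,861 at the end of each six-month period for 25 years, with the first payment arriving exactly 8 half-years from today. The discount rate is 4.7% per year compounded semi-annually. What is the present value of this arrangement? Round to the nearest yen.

¥1,487,267

Ordinary annuity of 50 payments, first payment at period 8.
Periodic rate r = 0.047/2 per half-year; n is counted in half-years.
The ordinary-annuity PV formula values the stream one period before the first payment (period 7); discount that back 7 periods:
PV₀ = 59,861 × [1 − (1+r)^−50] / r × (1+r)^−7 = ¥1,487,267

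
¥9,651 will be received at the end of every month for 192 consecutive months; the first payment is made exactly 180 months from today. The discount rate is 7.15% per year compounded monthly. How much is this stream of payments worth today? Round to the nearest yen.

Ordinary annuity of 192 payments, first payment at period 180.
Periodic rate r = 0.0715/12 per month; n is counted in months.
The ordinary-annuity PV formula values the stream one period before the first payment (period 179); discount that back 179 periods:
PV₀ = 9,651 × [1 − (1+r)^−192] / r × (1+r)^−179 = ¥380,519

¥380,519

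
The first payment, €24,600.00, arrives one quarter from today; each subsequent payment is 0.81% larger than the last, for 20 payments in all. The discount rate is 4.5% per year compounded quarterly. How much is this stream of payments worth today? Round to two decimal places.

€472,394.79

Periodic rate r = 0.045/4 per quarter; n is counted in quarters.
Growing ordinary annuity: PV = PMT₁ × [1 − ((1+g)/(1+r))^n] / (r − g) = 24,600 × [1 − ((1+0.0081)/(1+r))^20] / (r − 0.0081) = €472,394.79.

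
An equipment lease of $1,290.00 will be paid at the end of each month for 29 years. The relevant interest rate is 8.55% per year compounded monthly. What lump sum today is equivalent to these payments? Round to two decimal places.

This is an ordinary annuity: 348 payments of $1,290.00 at the end of each month.
Periodic rate r = 0.0855/12 per month; n is counted in months.
PV = PMT × [(1 − (1+r)^−n)/r] = 1,290 × [1 − (1+r)^−348] / r = $165,749.17

$165,749.17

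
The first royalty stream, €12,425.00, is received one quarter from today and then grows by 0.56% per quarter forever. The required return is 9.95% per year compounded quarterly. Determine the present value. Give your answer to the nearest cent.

€644,617.38

Periodic rate r = 0.0995/4 per quarter.
Growing perpetuity (Gordon): PV = PMT₁ / (r − g) = 12,425 / (r − 0.0056) = €644,617.38.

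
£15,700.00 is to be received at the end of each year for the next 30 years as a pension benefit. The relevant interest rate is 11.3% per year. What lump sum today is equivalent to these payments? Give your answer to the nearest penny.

This is an ordinary annuity: 30 payments of £15,700.00 at the end of each year.
Periodic rate r = 0.113 per year.
PV = PMT × [(1 − (1+r)^−n)/r] = 15,700 × [1 − (1+r)^−30] / r = £133,340.91

£133,340.91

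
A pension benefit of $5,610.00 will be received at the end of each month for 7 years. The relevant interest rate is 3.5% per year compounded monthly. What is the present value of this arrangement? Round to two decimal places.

$417,415.35

This is an ordinary annuity: 84 payments of $5,610.00 at the end of each month.
Periodic rate r = 0.035/12 per month; n is counted in months.
PV = PMT × [(1 − (1+r)^−n)/r] = 5,610 × [1 − (1+r)^−84] / r = $417,415.35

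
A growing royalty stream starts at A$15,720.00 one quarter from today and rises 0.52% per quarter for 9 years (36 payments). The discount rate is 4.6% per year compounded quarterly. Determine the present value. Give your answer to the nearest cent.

A$502,595.85

Periodic rate r = 0.046/4 per quarter; n is counted in quarters.
Growing ordinary annuity: PV = PMT₁ × [1 − ((1+g)/(1+r))^n] / (r − g) = 15,720 × [1 − ((1+0.0052)/(1+r))^36] / (r − 0.0052) = A$502,595.85.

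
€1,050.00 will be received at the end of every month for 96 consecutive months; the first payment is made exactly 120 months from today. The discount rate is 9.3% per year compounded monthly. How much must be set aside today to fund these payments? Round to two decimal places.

Ordinary annuity of 96 payments, first payment at period 120.
Periodic rate r = 0.093/12 per month; n is counted in months.
The ordinary-annuity PV formula values the stream one period before the first payment (period 119); discount that back 119 periods:
PV₀ = 1,050 × [1 − (1+r)^−96] / r × (1+r)^−119 = €28,298.19

€28,298.19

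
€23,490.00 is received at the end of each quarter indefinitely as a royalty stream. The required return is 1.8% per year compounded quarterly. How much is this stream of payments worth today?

Periodic rate r = 0.018/4 per quarter.
Level perpetuity: PV = PMT / r = 23,490 / (0.018/4) = €5,220,000.00.

€5,220,000.00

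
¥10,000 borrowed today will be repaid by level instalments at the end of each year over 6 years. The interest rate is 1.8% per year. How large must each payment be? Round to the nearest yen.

¥1,773

Level ordinary annuity; solve PV = PMT × [(1 − (1+r)^−n)/r] for PMT.
Periodic rate r = 0.018 per year.
With n = 6: PMT = 10,000 / ([(1 − (1+r)^−n)/r]) = ¥1,773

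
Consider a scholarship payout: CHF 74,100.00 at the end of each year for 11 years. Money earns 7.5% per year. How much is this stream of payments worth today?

CHF 542,072.93

This is an ordinary annuity: 11 payments of CHF 74,100.00 at the end of each year.
Periodic rate r = 0.075 per year.
PV = PMT × [(1 − (1+r)^−n)/r] = 74,100 × [1 − (1+r)^−11] / r = CHF 542,072.93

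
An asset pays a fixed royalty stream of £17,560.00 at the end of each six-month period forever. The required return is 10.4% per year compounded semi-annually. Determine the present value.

Periodic rate r = 0.104/2 per half-year.
Level perpetuity: PV = PMT / r = 17,560 / (0.104/2) = £337,692.31.

£337,692.31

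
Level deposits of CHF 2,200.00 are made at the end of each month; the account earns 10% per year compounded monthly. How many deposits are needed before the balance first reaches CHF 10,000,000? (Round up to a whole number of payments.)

442 payments

Periodic rate r = 0.1/12 per month; n is counted in months.
Ordinary annuity FV: 10,000,000 = 2,200 × [((1+r)^n − 1)/r].
(1+r)^n = 1 + 10,000,000 × r / 2,200, so n = ln(1 + 10,000,000·r/2,200) / ln(1+r) = 441.08.
Round up to a whole number of payments: n = 442.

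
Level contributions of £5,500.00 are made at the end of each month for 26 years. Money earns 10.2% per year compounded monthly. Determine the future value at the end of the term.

£8,427,496.63

This is an ordinary annuity: 312 deposits of £5,500.00 at the end of each month.
Periodic rate r = 0.102/12 per month; n is counted in months.
FV = PMT × [((1+r)^n − 1)/r] = 5,500 × [(1+r)^312 − 1] / r = £8,427,496.63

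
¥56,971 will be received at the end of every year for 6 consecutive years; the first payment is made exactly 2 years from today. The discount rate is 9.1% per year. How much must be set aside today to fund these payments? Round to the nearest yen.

¥233,554

Ordinary annuity of 6 payments, first payment at period 2.
Periodic rate r = 0.091 per year.
The ordinary-annuity PV formula values the stream one period before the first payment (period 1); discount that back 1 periods:
PV₀ = 56,971 × [1 − (1+r)^−6] / r × (1+r)^−1 = ¥233,554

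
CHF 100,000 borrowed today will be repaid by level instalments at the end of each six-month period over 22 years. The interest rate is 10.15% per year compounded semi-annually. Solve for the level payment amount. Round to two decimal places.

Level ordinary annuity; solve PV = PMT × [(1 − (1+r)^−n)/r] for PMT.
Periodic rate r = 0.1015/2 per half-year; n is counted in half-years.
With n = 44: PMT = 100,000 / ([(1 − (1+r)^−n)/r]) = CHF 5,723.13

CHF 5,723.13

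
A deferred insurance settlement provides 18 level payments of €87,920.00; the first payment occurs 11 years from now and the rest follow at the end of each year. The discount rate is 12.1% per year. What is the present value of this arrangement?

€202,198.98

Ordinary annuity of 18 payments, first payment at period 11.
Periodic rate r = 0.121 per year.
The ordinary-annuity PV formula values the stream one period before the first payment (period 10); discount that back 10 periods:
PV₀ = 87,920 × [1 − (1+r)^−18] / r × (1+r)^−10 = €202,198.98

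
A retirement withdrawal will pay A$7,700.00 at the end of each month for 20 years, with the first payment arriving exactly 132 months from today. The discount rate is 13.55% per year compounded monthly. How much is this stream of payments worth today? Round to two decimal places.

A$146,064.20

Ordinary annuity of 240 payments, first payment at period 132.
Periodic rate r = 0.1355/12 per month; n is counted in months.
The ordinary-annuity PV formula values the stream one period before the first payment (period 131); discount that back 131 periods:
PV₀ = 7,700 × [1 − (1+r)^−240] / r × (1+r)^−131 = A$146,064.20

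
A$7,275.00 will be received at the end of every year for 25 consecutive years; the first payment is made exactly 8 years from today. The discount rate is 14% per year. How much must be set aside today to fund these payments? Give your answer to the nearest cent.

Ordinary annuity of 25 payments, first payment at period 8.
Periodic rate r = 0.14 per year.
The ordinary-annuity PV formula values the stream one period before the first payment (period 7); discount that back 7 periods:
PV₀ = 7,275 × [1 − (1+r)^−25] / r × (1+r)^−7 = A$19,982.08

A$19,982.08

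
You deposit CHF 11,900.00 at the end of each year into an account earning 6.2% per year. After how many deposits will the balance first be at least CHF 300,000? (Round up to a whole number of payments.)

Periodic rate r = 0.062 per year.
Ordinary annuity FV: 300,000 = 11,900 × [((1+r)^n − 1)/r].
(1+r)^n = 1 + 300,000 × r / 11,900, so n = ln(1 + 300,000·r/11,900) / ln(1+r) = 15.65.
Round up to a whole number of payments: n = 16.

16 payments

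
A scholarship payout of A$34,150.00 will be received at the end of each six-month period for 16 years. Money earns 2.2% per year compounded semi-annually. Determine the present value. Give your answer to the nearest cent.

This is an ordinary annuity: 32 payments of A$34,150.00 at the end of each six-month period.
Periodic rate r = 0.022/2 per half-year; n is counted in half-years.
PV = PMT × [(1 − (1+r)^−n)/r] = 34,150 × [1 − (1+r)^−32] / r = A$916,980.06

A$916,980.06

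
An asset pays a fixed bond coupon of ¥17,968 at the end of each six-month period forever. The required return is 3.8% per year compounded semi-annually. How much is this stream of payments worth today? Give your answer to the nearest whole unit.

Periodic rate r = 0.038/2 per half-year.
Level perpetuity: PV = PMT / r = 17,968 / (0.038/2) = ¥945,684.

¥945,684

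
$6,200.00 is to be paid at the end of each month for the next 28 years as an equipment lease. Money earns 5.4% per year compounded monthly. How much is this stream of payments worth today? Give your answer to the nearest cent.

$1,072,989.00

This is an ordinary annuity: 336 payments of $6,200.00 at the end of each month.
Periodic rate r = 0.054/12 per month; n is counted in months.
PV = PMT × [(1 − (1+r)^−n)/r] = 6,200 × [1 − (1+r)^−336] / r = $1,072,989.00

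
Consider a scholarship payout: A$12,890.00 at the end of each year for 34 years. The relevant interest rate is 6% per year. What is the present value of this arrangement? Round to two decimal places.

A$185,205.34

This is an ordinary annuity: 34 payments of A$12,890.00 at the end of each year.
Periodic rate r = 0.06 per year.
PV = PMT × [(1 − (1+r)^−n)/r] = 12,890 × [1 − (1+r)^−34] / r = A$185,205.34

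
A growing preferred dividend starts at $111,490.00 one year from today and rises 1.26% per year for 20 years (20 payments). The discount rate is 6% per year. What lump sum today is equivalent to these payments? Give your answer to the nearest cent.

$1,410,005.96

Periodic rate r = 0.06 per year.
Growing ordinary annuity: PV = PMT₁ × [1 − ((1+g)/(1+r))^n] / (r − g) = 111,490 × [1 − ((1+0.0126)/(1+r))^20] / (r − 0.0126) = $1,410,005.96.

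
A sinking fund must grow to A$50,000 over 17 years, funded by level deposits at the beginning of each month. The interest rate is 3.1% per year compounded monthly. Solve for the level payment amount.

Level annuity due; solve FV = PMT × [((1+r)^n − 1)/r] × (1+r) for PMT.
Periodic rate r = 0.031/12 per month; n is counted in months.
With n = 204: PMT = 50,000 / ([((1+r)^n − 1)/r] × (1+r)) = A$185.99

A$185.99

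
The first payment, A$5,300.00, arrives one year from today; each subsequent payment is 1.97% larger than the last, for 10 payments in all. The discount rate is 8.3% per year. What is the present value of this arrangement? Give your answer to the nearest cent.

Periodic rate r = 0.083 per year.
Growing ordinary annuity: PV = PMT₁ × [1 − ((1+g)/(1+r))^n] / (r − g) = 5,300 × [1 − ((1+0.0197)/(1+r))^10] / (r − 0.0197) = A$37,881.19.

A$37,881.19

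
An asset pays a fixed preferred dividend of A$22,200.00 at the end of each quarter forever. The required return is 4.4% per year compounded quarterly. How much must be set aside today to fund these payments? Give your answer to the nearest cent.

Periodic rate r = 0.044/4 per quarter.
Level perpetuity: PV = PMT / r = 22,200 / (0.044/4) = A$2,018,181.82.

A$2,018,181.82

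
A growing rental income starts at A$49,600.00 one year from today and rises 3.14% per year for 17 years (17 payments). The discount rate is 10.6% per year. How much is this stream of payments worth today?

A$462,033.17

Periodic rate r = 0.106 per year.
Growing ordinary annuity: PV = PMT₁ × [1 − ((1+g)/(1+r))^n] / (r − g) = 49,600 × [1 − ((1+0.0314)/(1+r))^17] / (r − 0.0314) = A$462,033.17.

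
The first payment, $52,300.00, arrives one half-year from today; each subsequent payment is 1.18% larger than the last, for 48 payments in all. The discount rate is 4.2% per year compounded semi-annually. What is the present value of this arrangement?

Periodic rate r = 0.042/2 per half-year; n is counted in half-years.
Growing ordinary annuity: PV = PMT₁ × [1 − ((1+g)/(1+r))^n] / (r − g) = 52,300 × [1 − ((1+0.0118)/(1+r))^48] / (r − 0.0118) = $2,003,300.92.

$2,003,300.92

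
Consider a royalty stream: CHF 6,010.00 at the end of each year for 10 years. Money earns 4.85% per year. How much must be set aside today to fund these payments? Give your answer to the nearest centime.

CHF 46,747.55

This is an ordinary annuity: 10 payments of CHF 6,010.00 at the end of each year.
Periodic rate r = 0.0485 per year.
PV = PMT × [(1 − (1+r)^−n)/r] = 6,010 × [1 − (1+r)^−10] / r = CHF 46,747.55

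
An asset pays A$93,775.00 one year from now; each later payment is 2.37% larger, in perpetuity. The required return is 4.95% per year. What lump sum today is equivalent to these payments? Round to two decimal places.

Periodic rate r = 0.0495 per year.
Growing perpetuity (Gordon): PV = PMT₁ / (r − g) = 93,775 / (r − 0.0237) = A$3,634,689.92.

A$3,634,689.92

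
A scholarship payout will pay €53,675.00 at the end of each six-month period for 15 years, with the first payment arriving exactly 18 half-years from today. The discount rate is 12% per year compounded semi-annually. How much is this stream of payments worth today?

Ordinary annuity of 30 payments, first payment at period 18.
Periodic rate r = 0.12/2 per half-year; n is counted in half-years.
The ordinary-annuity PV formula values the stream one period before the first payment (period 17); discount that back 17 periods:
PV₀ = 53,675 × [1 − (1+r)^−30] / r × (1+r)^−17 = €274,374.18

€274,374.18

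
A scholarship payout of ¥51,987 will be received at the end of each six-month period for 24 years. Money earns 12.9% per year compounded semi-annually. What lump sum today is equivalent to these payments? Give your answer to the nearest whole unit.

This is an ordinary annuity: 48 payments of ¥51,987 at the end of each six-month period.
Periodic rate r = 0.129/2 per half-year; n is counted in half-years.
PV = PMT × [(1 − (1+r)^−n)/r] = 51,987 × [1 − (1+r)^−48] / r = ¥765,882

¥765,882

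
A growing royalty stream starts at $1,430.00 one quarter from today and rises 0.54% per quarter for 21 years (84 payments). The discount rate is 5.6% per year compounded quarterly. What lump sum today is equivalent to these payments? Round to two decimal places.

Periodic rate r = 0.056/4 per quarter; n is counted in quarters.
Growing ordinary annuity: PV = PMT₁ × [1 − ((1+g)/(1+r))^n] / (r − g) = 1,430 × [1 − ((1+0.0054)/(1+r))^84] / (r − 0.0054) = $84,974.42.

$84,974.42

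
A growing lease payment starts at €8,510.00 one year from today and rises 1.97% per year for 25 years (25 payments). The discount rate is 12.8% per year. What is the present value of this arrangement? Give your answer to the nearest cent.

€72,277.39

Periodic rate r = 0.128 per year.
Growing ordinary annuity: PV = PMT₁ × [1 − ((1+g)/(1+r))^n] / (r − g) = 8,510 × [1 − ((1+0.0197)/(1+r))^25] / (r − 0.0197) = €72,277.39.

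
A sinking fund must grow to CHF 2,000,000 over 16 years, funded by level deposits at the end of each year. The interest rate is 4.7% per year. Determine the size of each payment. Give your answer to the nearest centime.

CHF 86,620.29

Level ordinary annuity; solve FV = PMT × [((1+r)^n − 1)/r] for PMT.
Periodic rate r = 0.047 per year.
With n = 16: PMT = 2,000,000 / ([((1+r)^n − 1)/r]) = CHF 86,620.29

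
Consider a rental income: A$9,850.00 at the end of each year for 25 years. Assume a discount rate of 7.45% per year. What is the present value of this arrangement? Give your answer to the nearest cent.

This is an ordinary annuity: 25 payments of A$9,850.00 at the end of each year.
Periodic rate r = 0.0745 per year.
PV = PMT × [(1 − (1+r)^−n)/r] = 9,850 × [1 − (1+r)^−25] / r = A$110,280.68

A$110,280.68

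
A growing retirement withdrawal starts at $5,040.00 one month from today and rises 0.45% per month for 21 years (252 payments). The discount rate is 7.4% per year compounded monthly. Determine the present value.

$1,032,658.61

Periodic rate r = 0.074/12 per month; n is counted in months.
Growing ordinary annuity: PV = PMT₁ × [1 − ((1+g)/(1+r))^n] / (r − g) = 5,040 × [1 − ((1+0.0045)/(1+r))^252] / (r − 0.0045) = $1,032,658.61.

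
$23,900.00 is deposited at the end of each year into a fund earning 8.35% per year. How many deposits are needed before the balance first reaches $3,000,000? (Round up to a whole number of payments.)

31 payments

Periodic rate r = 0.0835 per year.
Ordinary annuity FV: 3,000,000 = 23,900 × [((1+r)^n − 1)/r].
(1+r)^n = 1 + 3,000,000 × r / 23,900, so n = ln(1 + 3,000,000·r/23,900) / ln(1+r) = 30.43.
Round up to a whole number of payments: n = 31.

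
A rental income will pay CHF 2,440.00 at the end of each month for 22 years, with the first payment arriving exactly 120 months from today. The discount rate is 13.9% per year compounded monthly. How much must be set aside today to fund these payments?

CHF 50,942.43

Ordinary annuity of 264 payments, first payment at period 120.
Periodic rate r = 0.139/12 per month; n is counted in months.
The ordinary-annuity PV formula values the stream one period before the first payment (period 119); discount that back 119 periods:
PV₀ = 2,440 × [1 − (1+r)^−264] / r × (1+r)^−119 = CHF 50,942.43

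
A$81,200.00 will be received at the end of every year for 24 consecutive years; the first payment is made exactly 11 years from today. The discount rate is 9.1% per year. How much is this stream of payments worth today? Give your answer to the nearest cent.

Ordinary annuity of 24 payments, first payment at period 11.
Periodic rate r = 0.091 per year.
The ordinary-annuity PV formula values the stream one period before the first payment (period 10); discount that back 10 periods:
PV₀ = 81,200 × [1 − (1+r)^−24] / r × (1+r)^−10 = A$327,297.77

A$327,297.77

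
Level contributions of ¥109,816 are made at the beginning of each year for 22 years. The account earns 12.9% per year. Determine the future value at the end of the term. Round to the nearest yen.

This is an annuity due: 22 deposits of ¥109,816 at the beginning of each year.
Periodic rate r = 0.129 per year.
FV = PMT × [((1+r)^n − 1)/r] × (1+r) = 109,816 × [(1+r)^22 − 1] / r × (1+r) = ¥12,907,623

¥12,907,623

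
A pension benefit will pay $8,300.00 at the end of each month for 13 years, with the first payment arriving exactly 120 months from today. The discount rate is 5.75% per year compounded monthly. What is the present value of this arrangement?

$515,470.72

Ordinary annuity of 156 payments, first payment at period 120.
Periodic rate r = 0.0575/12 per month; n is counted in months.
The ordinary-annuity PV formula values the stream one period before the first payment (period 119); discount that back 119 periods:
PV₀ = 8,300 × [1 − (1+r)^−156] / r × (1+r)^−119 = $515,470.72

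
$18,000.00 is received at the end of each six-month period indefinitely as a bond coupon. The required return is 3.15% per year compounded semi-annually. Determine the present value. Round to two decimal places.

Periodic rate r = 0.0315/2 per half-year.
Level perpetuity: PV = PMT / r = 18,000 / (0.0315/2) = $1,142,857.14.

$1,142,857.14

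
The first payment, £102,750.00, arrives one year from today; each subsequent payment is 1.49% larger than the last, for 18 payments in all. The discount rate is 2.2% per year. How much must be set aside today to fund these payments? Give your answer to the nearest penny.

Periodic rate r = 0.022 per year.
Growing ordinary annuity: PV = PMT₁ × [1 − ((1+g)/(1+r))^n] / (r − g) = 102,750 × [1 − ((1+0.0149)/(1+r))^18] / (r − 0.0149) = £1,706,681.57.

£1,706,681.57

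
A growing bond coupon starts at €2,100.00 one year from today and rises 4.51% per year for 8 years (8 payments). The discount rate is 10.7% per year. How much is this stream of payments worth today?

€12,515.99

Periodic rate r = 0.107 per year.
Growing ordinary annuity: PV = PMT₁ × [1 − ((1+g)/(1+r))^n] / (r − g) = 2,100 × [1 − ((1+0.0451)/(1+r))^8] / (r − 0.0451) = €12,515.99.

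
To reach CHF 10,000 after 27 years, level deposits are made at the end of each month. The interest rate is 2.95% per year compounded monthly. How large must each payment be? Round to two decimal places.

Level ordinary annuity; solve FV = PMT × [((1+r)^n − 1)/r] for PMT.
Periodic rate r = 0.0295/12 per month; n is counted in months.
With n = 324: PMT = 10,000 / ([((1+r)^n − 1)/r]) = CHF 20.22

CHF 20.22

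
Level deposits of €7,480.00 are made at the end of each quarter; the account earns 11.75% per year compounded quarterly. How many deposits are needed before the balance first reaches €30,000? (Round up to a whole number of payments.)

4 payments

Periodic rate r = 0.1175/4 per quarter; n is counted in quarters.
Ordinary annuity FV: 30,000 = 7,480 × [((1+r)^n − 1)/r].
(1+r)^n = 1 + 30,000 × r / 7,480, so n = ln(1 + 30,000·r/7,480) / ln(1+r) = 3.85.
Round up to a whole number of payments: n = 4.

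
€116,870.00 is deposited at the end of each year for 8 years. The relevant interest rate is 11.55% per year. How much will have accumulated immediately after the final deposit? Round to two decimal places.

This is an ordinary annuity: 8 deposits of €116,870.00 at the end of each year.
Periodic rate r = 0.1155 per year.
FV = PMT × [((1+r)^n − 1)/r] = 116,870 × [(1+r)^8 − 1] / r = €1,414,065.13

€1,414,065.13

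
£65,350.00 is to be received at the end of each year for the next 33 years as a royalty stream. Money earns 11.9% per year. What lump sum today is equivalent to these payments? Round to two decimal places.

£535,722.56

This is an ordinary annuity: 33 payments of £65,350.00 at the end of each year.
Periodic rate r = 0.119 per year.
PV = PMT × [(1 − (1+r)^−n)/r] = 65,350 × [1 − (1+r)^−33] / r = £535,722.56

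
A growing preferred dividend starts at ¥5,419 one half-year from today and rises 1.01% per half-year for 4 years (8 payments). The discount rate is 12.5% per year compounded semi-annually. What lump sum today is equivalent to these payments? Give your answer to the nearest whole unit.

Periodic rate r = 0.125/2 per half-year; n is counted in half-years.
Growing ordinary annuity: PV = PMT₁ × [1 − ((1+g)/(1+r))^n] / (r − g) = 5,419 × [1 − ((1+0.0101)/(1+r))^8] / (r − 0.0101) = ¥34,412.

¥34,412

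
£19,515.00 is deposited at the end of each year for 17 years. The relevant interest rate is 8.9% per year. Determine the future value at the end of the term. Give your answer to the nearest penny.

£714,957.53

This is an ordinary annuity: 17 deposits of £19,515.00 at the end of each year.
Periodic rate r = 0.089 per year.
FV = PMT × [((1+r)^n − 1)/r] = 19,515 × [(1+r)^17 − 1] / r = £714,957.53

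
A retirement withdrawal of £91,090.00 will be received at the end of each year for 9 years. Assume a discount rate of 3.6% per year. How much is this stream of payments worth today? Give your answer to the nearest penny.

£689,800.74

This is an ordinary annuity: 9 payments of £91,090.00 at the end of each year.
Periodic rate r = 0.036 per year.
PV = PMT × [(1 − (1+r)^−n)/r] = 91,090 × [1 − (1+r)^−9] / r = £689,800.74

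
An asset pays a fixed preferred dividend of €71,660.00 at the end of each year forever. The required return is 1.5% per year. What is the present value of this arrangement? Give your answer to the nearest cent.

€4,777,333.33

Periodic rate r = 0.015 per year.
Level perpetuity: PV = PMT / r = 71,660 / (0.015) = €4,777,333.33.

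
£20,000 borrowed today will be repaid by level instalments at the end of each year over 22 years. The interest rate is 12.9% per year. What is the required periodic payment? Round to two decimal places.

£2,772.11

Level ordinary annuity; solve PV = PMT × [(1 − (1+r)^−n)/r] for PMT.
Periodic rate r = 0.129 per year.
With n = 22: PMT = 20,000 / ([(1 − (1+r)^−n)/r]) = £2,772.11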